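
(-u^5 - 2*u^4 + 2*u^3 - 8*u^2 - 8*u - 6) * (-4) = 4*u^5 + 8*u^4 - 8*u^3 + 32*u^2 + 32*u + 24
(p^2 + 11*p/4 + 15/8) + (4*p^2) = 5*p^2 + 11*p/4 + 15/8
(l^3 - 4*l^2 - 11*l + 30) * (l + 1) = l^4 - 3*l^3 - 15*l^2 + 19*l + 30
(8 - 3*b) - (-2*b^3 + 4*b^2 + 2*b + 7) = 2*b^3 - 4*b^2 - 5*b + 1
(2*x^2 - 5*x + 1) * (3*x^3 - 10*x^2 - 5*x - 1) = 6*x^5 - 35*x^4 + 43*x^3 + 13*x^2 - 1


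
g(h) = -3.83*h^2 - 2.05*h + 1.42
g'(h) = -7.66*h - 2.05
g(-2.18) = -12.31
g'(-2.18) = 14.65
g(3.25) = -45.70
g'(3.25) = -26.94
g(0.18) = 0.93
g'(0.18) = -3.43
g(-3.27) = -32.83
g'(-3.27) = 23.00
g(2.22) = -22.01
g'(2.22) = -19.06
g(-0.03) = 1.48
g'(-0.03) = -1.82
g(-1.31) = -2.47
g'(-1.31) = 7.98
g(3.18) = -43.83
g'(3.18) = -26.41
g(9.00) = -327.26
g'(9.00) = -70.99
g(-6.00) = -124.16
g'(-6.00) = 43.91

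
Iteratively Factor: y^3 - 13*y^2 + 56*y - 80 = (y - 5)*(y^2 - 8*y + 16) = (y - 5)*(y - 4)*(y - 4)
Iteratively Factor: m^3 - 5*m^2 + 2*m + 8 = (m - 4)*(m^2 - m - 2) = (m - 4)*(m + 1)*(m - 2)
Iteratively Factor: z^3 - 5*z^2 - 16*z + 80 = (z - 4)*(z^2 - z - 20) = (z - 4)*(z + 4)*(z - 5)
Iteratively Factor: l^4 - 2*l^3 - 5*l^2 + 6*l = (l)*(l^3 - 2*l^2 - 5*l + 6) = l*(l - 1)*(l^2 - l - 6) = l*(l - 3)*(l - 1)*(l + 2)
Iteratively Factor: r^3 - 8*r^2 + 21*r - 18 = (r - 3)*(r^2 - 5*r + 6) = (r - 3)*(r - 2)*(r - 3)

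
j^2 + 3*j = j*(j + 3)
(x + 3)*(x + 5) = x^2 + 8*x + 15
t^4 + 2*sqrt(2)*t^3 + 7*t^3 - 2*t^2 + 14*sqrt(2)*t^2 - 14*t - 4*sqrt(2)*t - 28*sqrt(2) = (t + 7)*(t - sqrt(2))*(t + sqrt(2))*(t + 2*sqrt(2))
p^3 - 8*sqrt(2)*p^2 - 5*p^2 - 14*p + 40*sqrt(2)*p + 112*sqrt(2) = (p - 7)*(p + 2)*(p - 8*sqrt(2))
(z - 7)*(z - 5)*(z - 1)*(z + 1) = z^4 - 12*z^3 + 34*z^2 + 12*z - 35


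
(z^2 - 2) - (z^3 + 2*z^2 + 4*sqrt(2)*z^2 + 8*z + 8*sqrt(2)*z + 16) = -z^3 - 4*sqrt(2)*z^2 - z^2 - 8*sqrt(2)*z - 8*z - 18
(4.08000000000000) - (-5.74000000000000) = 9.82000000000000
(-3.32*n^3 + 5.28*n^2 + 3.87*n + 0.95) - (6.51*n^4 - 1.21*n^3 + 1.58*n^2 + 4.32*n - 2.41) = -6.51*n^4 - 2.11*n^3 + 3.7*n^2 - 0.45*n + 3.36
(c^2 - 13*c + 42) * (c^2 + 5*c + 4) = c^4 - 8*c^3 - 19*c^2 + 158*c + 168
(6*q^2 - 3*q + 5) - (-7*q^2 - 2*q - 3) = 13*q^2 - q + 8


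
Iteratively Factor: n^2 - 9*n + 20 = (n - 5)*(n - 4)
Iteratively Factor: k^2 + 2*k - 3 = (k - 1)*(k + 3)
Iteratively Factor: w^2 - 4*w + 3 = (w - 1)*(w - 3)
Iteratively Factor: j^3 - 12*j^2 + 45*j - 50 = (j - 2)*(j^2 - 10*j + 25) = (j - 5)*(j - 2)*(j - 5)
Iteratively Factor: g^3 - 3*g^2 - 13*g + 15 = (g + 3)*(g^2 - 6*g + 5) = (g - 1)*(g + 3)*(g - 5)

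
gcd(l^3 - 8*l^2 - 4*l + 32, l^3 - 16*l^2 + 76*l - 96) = l^2 - 10*l + 16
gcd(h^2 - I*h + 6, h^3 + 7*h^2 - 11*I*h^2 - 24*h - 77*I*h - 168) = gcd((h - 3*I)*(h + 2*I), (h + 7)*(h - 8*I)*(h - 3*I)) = h - 3*I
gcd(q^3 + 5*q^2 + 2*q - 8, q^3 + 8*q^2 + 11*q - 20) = q^2 + 3*q - 4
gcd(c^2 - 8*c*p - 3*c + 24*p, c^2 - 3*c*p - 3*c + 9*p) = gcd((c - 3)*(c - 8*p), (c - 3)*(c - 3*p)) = c - 3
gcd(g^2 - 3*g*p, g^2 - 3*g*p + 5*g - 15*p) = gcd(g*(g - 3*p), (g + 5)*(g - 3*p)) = -g + 3*p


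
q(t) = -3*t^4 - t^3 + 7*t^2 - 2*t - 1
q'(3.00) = -311.00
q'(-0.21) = -4.96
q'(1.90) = -68.54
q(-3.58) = -351.02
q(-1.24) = 7.06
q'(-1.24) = -1.09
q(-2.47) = -49.95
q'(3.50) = -504.25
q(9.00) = -19864.00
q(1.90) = -25.49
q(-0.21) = -0.27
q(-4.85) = -1372.48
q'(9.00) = -8867.00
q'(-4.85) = 1228.54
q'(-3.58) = 460.02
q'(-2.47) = 125.95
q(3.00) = -214.00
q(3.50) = -415.31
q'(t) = -12*t^3 - 3*t^2 + 14*t - 2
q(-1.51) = 5.83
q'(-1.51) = 11.34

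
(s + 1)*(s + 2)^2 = s^3 + 5*s^2 + 8*s + 4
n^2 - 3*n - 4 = (n - 4)*(n + 1)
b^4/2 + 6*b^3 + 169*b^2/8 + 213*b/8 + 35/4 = (b/2 + 1)*(b + 1/2)*(b + 5/2)*(b + 7)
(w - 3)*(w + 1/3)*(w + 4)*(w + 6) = w^4 + 22*w^3/3 - 11*w^2/3 - 74*w - 24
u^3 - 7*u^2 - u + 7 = (u - 7)*(u - 1)*(u + 1)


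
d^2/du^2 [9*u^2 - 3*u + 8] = 18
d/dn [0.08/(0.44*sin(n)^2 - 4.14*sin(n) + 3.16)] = (0.3312 - 0.0704*sin(n))*cos(n)/(0.44*sin(n)^2 - 4.14*sin(n) + 3.16)^2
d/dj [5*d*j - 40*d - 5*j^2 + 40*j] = 5*d - 10*j + 40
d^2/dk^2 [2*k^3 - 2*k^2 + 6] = 12*k - 4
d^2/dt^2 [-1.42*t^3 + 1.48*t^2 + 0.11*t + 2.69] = 2.96 - 8.52*t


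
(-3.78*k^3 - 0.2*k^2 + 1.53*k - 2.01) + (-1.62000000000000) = -3.78*k^3 - 0.2*k^2 + 1.53*k - 3.63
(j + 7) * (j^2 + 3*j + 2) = j^3 + 10*j^2 + 23*j + 14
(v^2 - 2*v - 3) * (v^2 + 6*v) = v^4 + 4*v^3 - 15*v^2 - 18*v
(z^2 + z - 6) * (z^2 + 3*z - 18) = z^4 + 4*z^3 - 21*z^2 - 36*z + 108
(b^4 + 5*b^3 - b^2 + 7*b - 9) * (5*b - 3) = 5*b^5 + 22*b^4 - 20*b^3 + 38*b^2 - 66*b + 27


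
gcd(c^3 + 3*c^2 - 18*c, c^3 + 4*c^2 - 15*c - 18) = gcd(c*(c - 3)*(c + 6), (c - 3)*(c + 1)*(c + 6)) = c^2 + 3*c - 18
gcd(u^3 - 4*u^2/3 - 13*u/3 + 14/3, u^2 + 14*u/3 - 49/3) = u - 7/3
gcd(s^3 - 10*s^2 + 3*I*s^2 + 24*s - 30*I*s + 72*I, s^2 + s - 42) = s - 6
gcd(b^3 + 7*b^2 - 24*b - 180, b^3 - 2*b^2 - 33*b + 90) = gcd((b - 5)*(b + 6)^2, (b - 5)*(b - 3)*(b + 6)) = b^2 + b - 30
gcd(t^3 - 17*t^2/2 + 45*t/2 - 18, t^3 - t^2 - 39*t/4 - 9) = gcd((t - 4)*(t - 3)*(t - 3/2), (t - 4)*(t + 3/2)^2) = t - 4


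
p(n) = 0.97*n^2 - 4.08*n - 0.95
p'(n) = 1.94*n - 4.08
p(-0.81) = 2.99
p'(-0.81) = -5.65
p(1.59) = -4.98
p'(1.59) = -1.00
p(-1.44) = 6.94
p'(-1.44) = -6.87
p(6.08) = 10.10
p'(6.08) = 7.72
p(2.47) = -5.11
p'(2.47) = 0.71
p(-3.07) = 20.72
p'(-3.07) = -10.04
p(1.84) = -5.17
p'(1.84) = -0.51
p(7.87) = 27.02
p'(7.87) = 11.19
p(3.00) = -4.46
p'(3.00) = 1.74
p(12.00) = 89.77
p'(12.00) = 19.20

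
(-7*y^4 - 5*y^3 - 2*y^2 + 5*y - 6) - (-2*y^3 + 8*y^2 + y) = -7*y^4 - 3*y^3 - 10*y^2 + 4*y - 6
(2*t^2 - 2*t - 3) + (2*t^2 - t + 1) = 4*t^2 - 3*t - 2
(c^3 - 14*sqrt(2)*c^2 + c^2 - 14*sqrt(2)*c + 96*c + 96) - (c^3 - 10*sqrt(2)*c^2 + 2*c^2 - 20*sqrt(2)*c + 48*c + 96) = -4*sqrt(2)*c^2 - c^2 + 6*sqrt(2)*c + 48*c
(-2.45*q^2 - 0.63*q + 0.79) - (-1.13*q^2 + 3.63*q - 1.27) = -1.32*q^2 - 4.26*q + 2.06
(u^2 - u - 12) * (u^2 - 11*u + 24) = u^4 - 12*u^3 + 23*u^2 + 108*u - 288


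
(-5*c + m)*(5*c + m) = -25*c^2 + m^2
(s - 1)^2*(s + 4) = s^3 + 2*s^2 - 7*s + 4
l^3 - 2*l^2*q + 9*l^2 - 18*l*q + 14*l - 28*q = (l + 2)*(l + 7)*(l - 2*q)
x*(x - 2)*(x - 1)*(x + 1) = x^4 - 2*x^3 - x^2 + 2*x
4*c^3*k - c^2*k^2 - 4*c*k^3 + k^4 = k*(-4*c + k)*(-c + k)*(c + k)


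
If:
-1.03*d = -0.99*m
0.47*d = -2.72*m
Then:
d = 0.00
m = 0.00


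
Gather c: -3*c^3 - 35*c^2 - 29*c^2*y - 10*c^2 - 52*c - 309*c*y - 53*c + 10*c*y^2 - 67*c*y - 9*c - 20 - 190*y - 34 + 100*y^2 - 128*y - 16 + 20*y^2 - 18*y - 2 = -3*c^3 + c^2*(-29*y - 45) + c*(10*y^2 - 376*y - 114) + 120*y^2 - 336*y - 72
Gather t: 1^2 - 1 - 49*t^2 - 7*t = -49*t^2 - 7*t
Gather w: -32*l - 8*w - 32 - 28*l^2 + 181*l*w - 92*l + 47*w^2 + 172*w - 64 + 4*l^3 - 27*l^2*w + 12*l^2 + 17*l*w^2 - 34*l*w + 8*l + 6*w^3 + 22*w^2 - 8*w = 4*l^3 - 16*l^2 - 116*l + 6*w^3 + w^2*(17*l + 69) + w*(-27*l^2 + 147*l + 156) - 96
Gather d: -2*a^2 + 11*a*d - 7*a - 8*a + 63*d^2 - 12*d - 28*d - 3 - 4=-2*a^2 - 15*a + 63*d^2 + d*(11*a - 40) - 7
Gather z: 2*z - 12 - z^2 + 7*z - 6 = -z^2 + 9*z - 18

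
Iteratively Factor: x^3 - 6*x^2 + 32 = (x - 4)*(x^2 - 2*x - 8) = (x - 4)*(x + 2)*(x - 4)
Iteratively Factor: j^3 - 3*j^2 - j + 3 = (j - 1)*(j^2 - 2*j - 3) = (j - 3)*(j - 1)*(j + 1)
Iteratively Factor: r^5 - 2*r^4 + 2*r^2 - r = (r - 1)*(r^4 - r^3 - r^2 + r) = r*(r - 1)*(r^3 - r^2 - r + 1) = r*(r - 1)^2*(r^2 - 1) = r*(r - 1)^2*(r + 1)*(r - 1)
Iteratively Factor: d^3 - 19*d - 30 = (d + 3)*(d^2 - 3*d - 10) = (d + 2)*(d + 3)*(d - 5)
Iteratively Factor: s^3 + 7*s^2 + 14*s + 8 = (s + 4)*(s^2 + 3*s + 2) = (s + 2)*(s + 4)*(s + 1)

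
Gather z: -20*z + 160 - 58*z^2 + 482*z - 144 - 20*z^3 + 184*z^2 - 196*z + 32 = -20*z^3 + 126*z^2 + 266*z + 48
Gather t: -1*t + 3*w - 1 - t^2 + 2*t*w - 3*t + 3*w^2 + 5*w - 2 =-t^2 + t*(2*w - 4) + 3*w^2 + 8*w - 3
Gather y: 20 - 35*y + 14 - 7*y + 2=36 - 42*y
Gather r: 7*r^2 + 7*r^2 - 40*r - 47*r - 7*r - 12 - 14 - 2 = 14*r^2 - 94*r - 28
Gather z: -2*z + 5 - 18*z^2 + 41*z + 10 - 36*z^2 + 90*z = -54*z^2 + 129*z + 15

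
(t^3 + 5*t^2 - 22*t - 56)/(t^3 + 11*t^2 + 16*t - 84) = (t^2 - 2*t - 8)/(t^2 + 4*t - 12)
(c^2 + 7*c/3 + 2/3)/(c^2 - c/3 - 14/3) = (3*c + 1)/(3*c - 7)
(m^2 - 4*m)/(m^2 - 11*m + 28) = m/(m - 7)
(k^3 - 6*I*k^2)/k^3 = (k - 6*I)/k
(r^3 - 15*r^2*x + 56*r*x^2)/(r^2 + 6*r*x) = (r^2 - 15*r*x + 56*x^2)/(r + 6*x)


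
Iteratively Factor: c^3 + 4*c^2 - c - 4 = (c - 1)*(c^2 + 5*c + 4) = (c - 1)*(c + 1)*(c + 4)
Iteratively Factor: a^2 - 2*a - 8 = (a - 4)*(a + 2)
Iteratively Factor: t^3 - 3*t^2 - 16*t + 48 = (t - 3)*(t^2 - 16) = (t - 4)*(t - 3)*(t + 4)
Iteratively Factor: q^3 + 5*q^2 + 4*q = (q + 1)*(q^2 + 4*q) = (q + 1)*(q + 4)*(q)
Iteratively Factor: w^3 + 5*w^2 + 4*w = (w)*(w^2 + 5*w + 4) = w*(w + 4)*(w + 1)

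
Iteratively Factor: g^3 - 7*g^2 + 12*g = (g - 4)*(g^2 - 3*g) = g*(g - 4)*(g - 3)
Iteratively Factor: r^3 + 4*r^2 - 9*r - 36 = (r + 4)*(r^2 - 9) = (r - 3)*(r + 4)*(r + 3)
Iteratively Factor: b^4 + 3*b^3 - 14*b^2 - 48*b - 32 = (b + 1)*(b^3 + 2*b^2 - 16*b - 32) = (b + 1)*(b + 4)*(b^2 - 2*b - 8) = (b - 4)*(b + 1)*(b + 4)*(b + 2)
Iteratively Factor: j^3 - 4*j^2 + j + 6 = (j - 3)*(j^2 - j - 2) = (j - 3)*(j + 1)*(j - 2)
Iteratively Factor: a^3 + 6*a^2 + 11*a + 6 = (a + 2)*(a^2 + 4*a + 3) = (a + 1)*(a + 2)*(a + 3)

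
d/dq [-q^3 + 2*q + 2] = 2 - 3*q^2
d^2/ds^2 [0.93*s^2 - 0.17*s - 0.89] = 1.86000000000000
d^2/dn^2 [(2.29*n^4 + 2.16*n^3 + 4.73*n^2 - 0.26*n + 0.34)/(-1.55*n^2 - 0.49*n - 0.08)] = (-11.00345*n^6 - 10.43553*n^5 - 5.002734*n^4 + 6.49632999999999*n^3 - 2.065884*n^2 - 1.825764*n - 0.159876)/(3.723875*n^6 + 3.531675*n^5 + 1.693065*n^4 + 0.482209*n^3 + 0.087384*n^2 + 0.009408*n + 0.000512)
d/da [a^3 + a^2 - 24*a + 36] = 3*a^2 + 2*a - 24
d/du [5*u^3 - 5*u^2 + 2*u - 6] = 15*u^2 - 10*u + 2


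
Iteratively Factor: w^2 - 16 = (w - 4)*(w + 4)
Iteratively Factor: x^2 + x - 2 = (x - 1)*(x + 2)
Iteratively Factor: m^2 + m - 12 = (m - 3)*(m + 4)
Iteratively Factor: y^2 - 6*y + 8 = (y - 4)*(y - 2)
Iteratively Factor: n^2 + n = (n + 1)*(n)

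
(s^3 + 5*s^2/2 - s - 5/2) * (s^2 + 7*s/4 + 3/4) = s^5 + 17*s^4/4 + 33*s^3/8 - 19*s^2/8 - 41*s/8 - 15/8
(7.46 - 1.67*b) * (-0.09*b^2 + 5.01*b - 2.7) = 0.1503*b^3 - 9.0381*b^2 + 41.8836*b - 20.142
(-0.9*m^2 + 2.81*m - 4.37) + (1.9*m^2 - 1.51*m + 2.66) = 1.0*m^2 + 1.3*m - 1.71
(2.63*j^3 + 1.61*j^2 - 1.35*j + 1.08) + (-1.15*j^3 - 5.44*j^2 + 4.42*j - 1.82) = 1.48*j^3 - 3.83*j^2 + 3.07*j - 0.74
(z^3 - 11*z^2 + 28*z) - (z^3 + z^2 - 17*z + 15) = -12*z^2 + 45*z - 15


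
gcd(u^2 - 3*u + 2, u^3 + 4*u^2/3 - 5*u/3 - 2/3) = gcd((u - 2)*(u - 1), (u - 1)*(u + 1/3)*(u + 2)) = u - 1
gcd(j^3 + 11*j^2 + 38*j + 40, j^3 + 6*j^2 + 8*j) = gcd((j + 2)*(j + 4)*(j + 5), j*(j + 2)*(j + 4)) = j^2 + 6*j + 8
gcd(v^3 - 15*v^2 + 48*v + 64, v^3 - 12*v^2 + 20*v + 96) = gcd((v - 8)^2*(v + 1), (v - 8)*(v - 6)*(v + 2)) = v - 8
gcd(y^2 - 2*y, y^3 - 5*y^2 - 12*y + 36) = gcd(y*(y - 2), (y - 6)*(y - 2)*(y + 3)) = y - 2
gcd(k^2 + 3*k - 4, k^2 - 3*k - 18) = 1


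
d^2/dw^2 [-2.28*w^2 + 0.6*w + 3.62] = -4.56000000000000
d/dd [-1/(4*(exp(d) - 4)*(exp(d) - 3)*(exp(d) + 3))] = ((exp(d) - 4)*(exp(d) - 3) + (exp(d) - 4)*(exp(d) + 3) + (exp(d) - 3)*(exp(d) + 3))*exp(d)/(4*(exp(d) - 4)^2*(exp(d) - 3)^2*(exp(d) + 3)^2)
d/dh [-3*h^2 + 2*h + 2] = 2 - 6*h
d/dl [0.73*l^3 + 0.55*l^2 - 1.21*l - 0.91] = 2.19*l^2 + 1.1*l - 1.21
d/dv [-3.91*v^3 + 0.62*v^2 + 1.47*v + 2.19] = -11.73*v^2 + 1.24*v + 1.47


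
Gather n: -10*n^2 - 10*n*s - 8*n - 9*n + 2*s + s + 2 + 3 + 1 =-10*n^2 + n*(-10*s - 17) + 3*s + 6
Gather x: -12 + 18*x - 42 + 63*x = 81*x - 54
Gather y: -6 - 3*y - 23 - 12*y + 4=-15*y - 25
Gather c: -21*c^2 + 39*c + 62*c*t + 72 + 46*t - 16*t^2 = -21*c^2 + c*(62*t + 39) - 16*t^2 + 46*t + 72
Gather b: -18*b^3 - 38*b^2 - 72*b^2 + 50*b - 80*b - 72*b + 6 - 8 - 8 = -18*b^3 - 110*b^2 - 102*b - 10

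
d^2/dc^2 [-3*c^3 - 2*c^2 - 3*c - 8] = -18*c - 4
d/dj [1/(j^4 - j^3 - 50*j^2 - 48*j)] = (-4*j^3 + 3*j^2 + 100*j + 48)/(j^2*(-j^3 + j^2 + 50*j + 48)^2)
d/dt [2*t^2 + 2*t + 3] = 4*t + 2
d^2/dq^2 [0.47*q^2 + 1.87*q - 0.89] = 0.940000000000000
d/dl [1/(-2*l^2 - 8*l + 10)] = (l + 2)/(l^2 + 4*l - 5)^2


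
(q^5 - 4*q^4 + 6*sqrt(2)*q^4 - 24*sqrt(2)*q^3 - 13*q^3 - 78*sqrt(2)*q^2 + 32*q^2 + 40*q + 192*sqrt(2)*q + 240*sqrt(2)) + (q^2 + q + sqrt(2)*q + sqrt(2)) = q^5 - 4*q^4 + 6*sqrt(2)*q^4 - 24*sqrt(2)*q^3 - 13*q^3 - 78*sqrt(2)*q^2 + 33*q^2 + 41*q + 193*sqrt(2)*q + 241*sqrt(2)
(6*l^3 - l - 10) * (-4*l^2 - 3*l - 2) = -24*l^5 - 18*l^4 - 8*l^3 + 43*l^2 + 32*l + 20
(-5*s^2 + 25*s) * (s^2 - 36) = -5*s^4 + 25*s^3 + 180*s^2 - 900*s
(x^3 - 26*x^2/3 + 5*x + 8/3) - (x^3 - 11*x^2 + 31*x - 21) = 7*x^2/3 - 26*x + 71/3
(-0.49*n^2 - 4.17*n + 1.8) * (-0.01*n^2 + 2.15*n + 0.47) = 0.0049*n^4 - 1.0118*n^3 - 9.2138*n^2 + 1.9101*n + 0.846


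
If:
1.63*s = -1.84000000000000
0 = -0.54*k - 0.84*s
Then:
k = 1.76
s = -1.13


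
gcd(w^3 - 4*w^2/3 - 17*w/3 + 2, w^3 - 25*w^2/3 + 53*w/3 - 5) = w^2 - 10*w/3 + 1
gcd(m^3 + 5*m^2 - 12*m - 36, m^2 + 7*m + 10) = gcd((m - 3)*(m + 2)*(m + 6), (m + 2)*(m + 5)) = m + 2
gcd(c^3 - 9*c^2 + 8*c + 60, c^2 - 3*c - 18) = c - 6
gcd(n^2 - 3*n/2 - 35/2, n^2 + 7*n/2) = n + 7/2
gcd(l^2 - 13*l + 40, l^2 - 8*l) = l - 8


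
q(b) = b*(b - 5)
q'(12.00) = 19.00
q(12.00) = 84.00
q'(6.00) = 7.00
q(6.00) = 6.00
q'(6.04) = 7.08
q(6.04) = 6.28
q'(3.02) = 1.04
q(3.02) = -5.98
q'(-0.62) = -6.24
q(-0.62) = 3.48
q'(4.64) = 4.28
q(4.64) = -1.67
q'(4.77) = 4.54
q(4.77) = -1.10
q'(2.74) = 0.48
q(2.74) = -6.19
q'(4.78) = 4.56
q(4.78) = -1.05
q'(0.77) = -3.46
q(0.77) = -3.26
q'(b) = 2*b - 5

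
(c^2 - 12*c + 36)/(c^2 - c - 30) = (c - 6)/(c + 5)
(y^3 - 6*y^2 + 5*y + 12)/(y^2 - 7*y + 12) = y + 1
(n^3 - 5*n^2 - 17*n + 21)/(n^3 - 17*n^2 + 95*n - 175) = (n^2 + 2*n - 3)/(n^2 - 10*n + 25)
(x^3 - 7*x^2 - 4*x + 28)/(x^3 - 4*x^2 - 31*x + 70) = (x + 2)/(x + 5)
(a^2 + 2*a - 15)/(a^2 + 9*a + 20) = (a - 3)/(a + 4)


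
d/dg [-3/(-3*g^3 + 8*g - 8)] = 3*(8 - 9*g^2)/(3*g^3 - 8*g + 8)^2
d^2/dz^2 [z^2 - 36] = 2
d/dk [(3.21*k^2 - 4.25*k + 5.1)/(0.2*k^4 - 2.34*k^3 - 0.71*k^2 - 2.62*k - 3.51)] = (-1.284*k^5 + 10.0614*k^4 - 23.97*k^3 + 24.3743*k^2 - 15.2922*k + 28.2795)/(0.04*k^8 - 0.936*k^7 + 5.1916*k^6 + 2.2748*k^5 + 11.3617*k^4 + 20.1472*k^3 + 11.8486*k^2 + 18.3924*k + 12.3201)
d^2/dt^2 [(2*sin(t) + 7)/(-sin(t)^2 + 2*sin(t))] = 2*(sin(t)^2 + 16*sin(t) - 23 - 7/sin(t) + 42/sin(t)^2 - 28/sin(t)^3)/(sin(t) - 2)^3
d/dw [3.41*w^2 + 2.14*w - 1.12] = 6.82*w + 2.14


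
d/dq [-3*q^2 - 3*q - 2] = -6*q - 3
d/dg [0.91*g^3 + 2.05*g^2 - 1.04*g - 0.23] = 2.73*g^2 + 4.1*g - 1.04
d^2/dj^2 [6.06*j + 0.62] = 0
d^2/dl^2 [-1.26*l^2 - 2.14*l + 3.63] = -2.52000000000000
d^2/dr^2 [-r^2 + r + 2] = -2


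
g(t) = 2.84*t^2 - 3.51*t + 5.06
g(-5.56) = 112.37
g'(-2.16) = -15.78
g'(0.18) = -2.49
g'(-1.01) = -9.25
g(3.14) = 22.04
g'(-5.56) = -35.09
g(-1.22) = 13.57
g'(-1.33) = -11.06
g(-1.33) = 14.75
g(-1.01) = 11.50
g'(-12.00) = -71.67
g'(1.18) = 3.19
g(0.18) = 4.52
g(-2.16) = 25.89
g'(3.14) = 14.33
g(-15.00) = 696.71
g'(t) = 5.68*t - 3.51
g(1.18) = 4.87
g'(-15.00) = -88.71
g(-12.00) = 456.14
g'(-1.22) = -10.44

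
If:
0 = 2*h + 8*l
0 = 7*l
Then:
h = 0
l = 0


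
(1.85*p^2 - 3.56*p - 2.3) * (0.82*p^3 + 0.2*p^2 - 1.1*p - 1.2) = 1.517*p^5 - 2.5492*p^4 - 4.633*p^3 + 1.236*p^2 + 6.802*p + 2.76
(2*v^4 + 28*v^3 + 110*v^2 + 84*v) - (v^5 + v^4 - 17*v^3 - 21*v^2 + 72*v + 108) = -v^5 + v^4 + 45*v^3 + 131*v^2 + 12*v - 108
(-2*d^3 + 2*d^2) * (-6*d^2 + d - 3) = 12*d^5 - 14*d^4 + 8*d^3 - 6*d^2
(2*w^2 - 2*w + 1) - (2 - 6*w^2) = 8*w^2 - 2*w - 1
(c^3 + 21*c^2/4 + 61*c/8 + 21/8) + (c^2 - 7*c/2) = c^3 + 25*c^2/4 + 33*c/8 + 21/8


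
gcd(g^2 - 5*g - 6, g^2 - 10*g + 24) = g - 6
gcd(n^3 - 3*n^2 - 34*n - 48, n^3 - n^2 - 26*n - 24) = 1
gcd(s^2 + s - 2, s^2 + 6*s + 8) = s + 2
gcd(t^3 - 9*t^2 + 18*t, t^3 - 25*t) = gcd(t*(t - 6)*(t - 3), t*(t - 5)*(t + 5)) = t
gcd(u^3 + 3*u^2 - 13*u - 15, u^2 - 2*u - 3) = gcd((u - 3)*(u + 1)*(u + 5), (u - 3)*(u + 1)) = u^2 - 2*u - 3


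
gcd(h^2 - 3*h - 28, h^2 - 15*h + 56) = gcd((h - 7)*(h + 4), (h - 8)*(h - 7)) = h - 7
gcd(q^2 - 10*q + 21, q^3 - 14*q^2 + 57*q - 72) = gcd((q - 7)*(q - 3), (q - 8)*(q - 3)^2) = q - 3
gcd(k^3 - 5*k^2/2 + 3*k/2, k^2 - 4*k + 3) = k - 1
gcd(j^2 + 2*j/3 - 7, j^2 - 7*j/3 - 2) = 1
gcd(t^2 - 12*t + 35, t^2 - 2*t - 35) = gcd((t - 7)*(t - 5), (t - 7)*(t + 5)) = t - 7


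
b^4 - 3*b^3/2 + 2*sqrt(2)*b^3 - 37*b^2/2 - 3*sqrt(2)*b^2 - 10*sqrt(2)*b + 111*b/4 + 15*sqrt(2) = (b - 3/2)*(b - 5*sqrt(2)/2)*(b + sqrt(2)/2)*(b + 4*sqrt(2))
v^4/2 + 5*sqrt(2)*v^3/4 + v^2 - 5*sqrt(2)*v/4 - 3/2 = (v/2 + sqrt(2)/2)*(v - 1)*(v + 1)*(v + 3*sqrt(2)/2)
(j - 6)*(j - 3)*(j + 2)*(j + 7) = j^4 - 49*j^2 + 36*j + 252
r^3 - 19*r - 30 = (r - 5)*(r + 2)*(r + 3)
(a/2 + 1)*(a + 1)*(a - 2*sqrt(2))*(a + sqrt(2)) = a^4/2 - sqrt(2)*a^3/2 + 3*a^3/2 - 3*sqrt(2)*a^2/2 - a^2 - 6*a - sqrt(2)*a - 4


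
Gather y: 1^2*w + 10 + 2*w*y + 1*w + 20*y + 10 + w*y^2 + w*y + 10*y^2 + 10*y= 2*w + y^2*(w + 10) + y*(3*w + 30) + 20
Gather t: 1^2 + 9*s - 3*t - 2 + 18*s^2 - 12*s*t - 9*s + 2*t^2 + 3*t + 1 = 18*s^2 - 12*s*t + 2*t^2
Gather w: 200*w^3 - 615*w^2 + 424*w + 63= 200*w^3 - 615*w^2 + 424*w + 63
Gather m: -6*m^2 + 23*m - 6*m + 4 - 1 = -6*m^2 + 17*m + 3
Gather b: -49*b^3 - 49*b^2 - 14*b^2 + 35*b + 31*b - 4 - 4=-49*b^3 - 63*b^2 + 66*b - 8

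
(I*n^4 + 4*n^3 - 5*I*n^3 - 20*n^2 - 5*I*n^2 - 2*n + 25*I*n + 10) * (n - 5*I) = I*n^5 + 9*n^4 - 5*I*n^4 - 45*n^3 - 25*I*n^3 - 27*n^2 + 125*I*n^2 + 135*n + 10*I*n - 50*I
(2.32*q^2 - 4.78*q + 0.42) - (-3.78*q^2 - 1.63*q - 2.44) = 6.1*q^2 - 3.15*q + 2.86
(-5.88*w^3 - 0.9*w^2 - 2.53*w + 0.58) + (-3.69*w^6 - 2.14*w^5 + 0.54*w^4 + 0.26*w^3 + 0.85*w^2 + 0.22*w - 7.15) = -3.69*w^6 - 2.14*w^5 + 0.54*w^4 - 5.62*w^3 - 0.05*w^2 - 2.31*w - 6.57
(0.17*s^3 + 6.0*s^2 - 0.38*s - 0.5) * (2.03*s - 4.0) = 0.3451*s^4 + 11.5*s^3 - 24.7714*s^2 + 0.505*s + 2.0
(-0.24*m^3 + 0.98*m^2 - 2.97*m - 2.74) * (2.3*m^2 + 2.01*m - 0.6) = -0.552*m^5 + 1.7716*m^4 - 4.7172*m^3 - 12.8597*m^2 - 3.7254*m + 1.644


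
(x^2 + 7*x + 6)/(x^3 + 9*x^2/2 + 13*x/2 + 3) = 2*(x + 6)/(2*x^2 + 7*x + 6)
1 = 1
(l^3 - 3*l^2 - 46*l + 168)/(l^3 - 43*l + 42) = (l - 4)/(l - 1)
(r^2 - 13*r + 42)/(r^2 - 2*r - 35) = (r - 6)/(r + 5)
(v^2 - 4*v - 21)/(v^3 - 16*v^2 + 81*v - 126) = (v + 3)/(v^2 - 9*v + 18)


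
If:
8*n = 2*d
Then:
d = 4*n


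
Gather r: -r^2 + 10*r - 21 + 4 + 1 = -r^2 + 10*r - 16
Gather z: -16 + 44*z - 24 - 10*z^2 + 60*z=-10*z^2 + 104*z - 40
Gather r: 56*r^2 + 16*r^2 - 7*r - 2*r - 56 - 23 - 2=72*r^2 - 9*r - 81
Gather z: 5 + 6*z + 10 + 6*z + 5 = 12*z + 20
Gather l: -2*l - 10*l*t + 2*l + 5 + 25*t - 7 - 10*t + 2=-10*l*t + 15*t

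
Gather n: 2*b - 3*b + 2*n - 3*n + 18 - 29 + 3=-b - n - 8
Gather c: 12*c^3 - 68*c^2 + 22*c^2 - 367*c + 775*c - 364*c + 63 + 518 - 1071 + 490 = 12*c^3 - 46*c^2 + 44*c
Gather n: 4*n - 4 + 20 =4*n + 16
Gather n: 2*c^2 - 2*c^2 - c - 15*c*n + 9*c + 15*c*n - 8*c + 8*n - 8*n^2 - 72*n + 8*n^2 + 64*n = 0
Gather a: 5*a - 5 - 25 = 5*a - 30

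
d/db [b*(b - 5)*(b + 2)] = 3*b^2 - 6*b - 10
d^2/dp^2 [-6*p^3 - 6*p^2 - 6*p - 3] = -36*p - 12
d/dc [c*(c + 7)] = 2*c + 7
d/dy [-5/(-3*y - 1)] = -15/(3*y + 1)^2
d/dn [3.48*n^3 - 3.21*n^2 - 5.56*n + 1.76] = 10.44*n^2 - 6.42*n - 5.56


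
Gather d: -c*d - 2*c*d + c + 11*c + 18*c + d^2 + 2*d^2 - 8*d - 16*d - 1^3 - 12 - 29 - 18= 30*c + 3*d^2 + d*(-3*c - 24) - 60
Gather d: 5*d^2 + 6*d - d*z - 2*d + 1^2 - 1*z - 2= 5*d^2 + d*(4 - z) - z - 1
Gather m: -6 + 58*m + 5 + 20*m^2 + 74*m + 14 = 20*m^2 + 132*m + 13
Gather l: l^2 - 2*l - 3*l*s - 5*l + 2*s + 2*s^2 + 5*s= l^2 + l*(-3*s - 7) + 2*s^2 + 7*s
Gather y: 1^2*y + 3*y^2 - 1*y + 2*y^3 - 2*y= 2*y^3 + 3*y^2 - 2*y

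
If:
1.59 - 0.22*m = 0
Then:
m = 7.23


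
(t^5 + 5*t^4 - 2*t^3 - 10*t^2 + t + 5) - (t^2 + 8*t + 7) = t^5 + 5*t^4 - 2*t^3 - 11*t^2 - 7*t - 2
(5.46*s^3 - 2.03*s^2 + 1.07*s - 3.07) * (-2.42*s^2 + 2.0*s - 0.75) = -13.2132*s^5 + 15.8326*s^4 - 10.7444*s^3 + 11.0919*s^2 - 6.9425*s + 2.3025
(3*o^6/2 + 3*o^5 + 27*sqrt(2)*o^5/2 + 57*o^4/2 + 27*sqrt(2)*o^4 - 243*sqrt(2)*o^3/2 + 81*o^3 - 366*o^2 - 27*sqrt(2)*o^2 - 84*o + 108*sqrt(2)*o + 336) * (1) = 3*o^6/2 + 3*o^5 + 27*sqrt(2)*o^5/2 + 57*o^4/2 + 27*sqrt(2)*o^4 - 243*sqrt(2)*o^3/2 + 81*o^3 - 366*o^2 - 27*sqrt(2)*o^2 - 84*o + 108*sqrt(2)*o + 336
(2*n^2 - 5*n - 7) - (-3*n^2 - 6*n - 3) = 5*n^2 + n - 4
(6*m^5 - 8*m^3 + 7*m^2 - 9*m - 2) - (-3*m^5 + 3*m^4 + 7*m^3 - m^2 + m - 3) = 9*m^5 - 3*m^4 - 15*m^3 + 8*m^2 - 10*m + 1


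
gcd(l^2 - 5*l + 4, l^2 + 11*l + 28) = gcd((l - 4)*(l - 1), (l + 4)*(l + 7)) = 1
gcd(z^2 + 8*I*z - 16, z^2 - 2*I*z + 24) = z + 4*I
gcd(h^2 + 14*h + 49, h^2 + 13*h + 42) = h + 7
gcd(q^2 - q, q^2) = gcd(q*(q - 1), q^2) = q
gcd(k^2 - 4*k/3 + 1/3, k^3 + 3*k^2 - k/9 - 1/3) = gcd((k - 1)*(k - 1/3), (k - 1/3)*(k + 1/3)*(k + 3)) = k - 1/3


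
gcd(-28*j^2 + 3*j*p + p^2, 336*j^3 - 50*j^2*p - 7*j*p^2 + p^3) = 7*j + p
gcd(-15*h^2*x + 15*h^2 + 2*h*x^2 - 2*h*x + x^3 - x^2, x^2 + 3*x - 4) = x - 1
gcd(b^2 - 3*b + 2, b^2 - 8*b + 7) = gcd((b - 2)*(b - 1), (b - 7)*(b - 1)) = b - 1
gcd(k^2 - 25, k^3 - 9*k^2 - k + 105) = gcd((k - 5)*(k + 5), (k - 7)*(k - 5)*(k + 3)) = k - 5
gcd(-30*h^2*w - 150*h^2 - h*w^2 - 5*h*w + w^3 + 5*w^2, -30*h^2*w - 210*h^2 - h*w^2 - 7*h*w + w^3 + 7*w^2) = -30*h^2 - h*w + w^2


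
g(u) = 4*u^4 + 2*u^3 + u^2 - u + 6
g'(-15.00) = -52681.00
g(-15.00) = 195996.00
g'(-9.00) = -11197.00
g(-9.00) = 24882.00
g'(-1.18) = -21.29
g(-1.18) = 13.04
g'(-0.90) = -9.60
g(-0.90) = 8.88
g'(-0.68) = -4.62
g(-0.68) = 7.37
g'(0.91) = 17.85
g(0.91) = 10.17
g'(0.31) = 0.67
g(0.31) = 5.88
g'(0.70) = 8.83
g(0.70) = 7.44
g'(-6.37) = -3905.88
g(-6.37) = 6121.94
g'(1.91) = 136.19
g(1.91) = 74.91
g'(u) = 16*u^3 + 6*u^2 + 2*u - 1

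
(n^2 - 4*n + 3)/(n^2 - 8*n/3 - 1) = 3*(n - 1)/(3*n + 1)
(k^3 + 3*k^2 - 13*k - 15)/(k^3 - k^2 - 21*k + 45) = (k + 1)/(k - 3)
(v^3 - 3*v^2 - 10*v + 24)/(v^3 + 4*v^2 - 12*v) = (v^2 - v - 12)/(v*(v + 6))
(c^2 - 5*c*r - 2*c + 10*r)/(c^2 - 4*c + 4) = (c - 5*r)/(c - 2)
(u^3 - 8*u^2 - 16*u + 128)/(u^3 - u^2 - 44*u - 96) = (u - 4)/(u + 3)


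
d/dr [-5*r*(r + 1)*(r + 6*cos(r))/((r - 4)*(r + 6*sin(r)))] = 5*(r*(r - 4)*(r + 1)*(r + 6*cos(r))*(6*cos(r) + 1) + r*(r + 1)*(r + 6*sin(r))*(r + 6*cos(r)) + (r - 4)*(r + 6*sin(r))*(r*(r + 1)*(6*sin(r) - 1) - r*(r + 6*cos(r)) - (r + 1)*(r + 6*cos(r))))/((r - 4)^2*(r + 6*sin(r))^2)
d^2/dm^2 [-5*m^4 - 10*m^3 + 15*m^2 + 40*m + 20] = -60*m^2 - 60*m + 30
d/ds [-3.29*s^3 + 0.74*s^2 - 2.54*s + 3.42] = -9.87*s^2 + 1.48*s - 2.54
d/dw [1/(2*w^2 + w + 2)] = (-4*w - 1)/(2*w^2 + w + 2)^2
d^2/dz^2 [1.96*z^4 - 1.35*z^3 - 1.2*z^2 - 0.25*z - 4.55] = 23.52*z^2 - 8.1*z - 2.4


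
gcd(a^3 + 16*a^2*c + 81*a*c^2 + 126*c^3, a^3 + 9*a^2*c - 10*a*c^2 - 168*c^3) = a^2 + 13*a*c + 42*c^2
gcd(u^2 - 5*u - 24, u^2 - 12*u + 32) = u - 8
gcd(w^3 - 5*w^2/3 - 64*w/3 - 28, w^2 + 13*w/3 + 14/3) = w^2 + 13*w/3 + 14/3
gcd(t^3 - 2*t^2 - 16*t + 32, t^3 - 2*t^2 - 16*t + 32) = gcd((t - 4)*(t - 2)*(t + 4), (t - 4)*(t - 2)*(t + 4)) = t^3 - 2*t^2 - 16*t + 32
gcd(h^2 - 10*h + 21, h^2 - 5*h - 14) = h - 7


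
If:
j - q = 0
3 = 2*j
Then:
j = 3/2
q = 3/2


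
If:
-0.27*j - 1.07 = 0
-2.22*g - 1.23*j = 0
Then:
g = 2.20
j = -3.96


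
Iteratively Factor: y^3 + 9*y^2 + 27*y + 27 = (y + 3)*(y^2 + 6*y + 9) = (y + 3)^2*(y + 3)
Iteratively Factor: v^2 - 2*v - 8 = (v - 4)*(v + 2)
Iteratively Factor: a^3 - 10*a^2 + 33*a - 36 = (a - 3)*(a^2 - 7*a + 12) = (a - 4)*(a - 3)*(a - 3)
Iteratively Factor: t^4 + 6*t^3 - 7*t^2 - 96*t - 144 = (t + 3)*(t^3 + 3*t^2 - 16*t - 48) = (t + 3)*(t + 4)*(t^2 - t - 12) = (t + 3)^2*(t + 4)*(t - 4)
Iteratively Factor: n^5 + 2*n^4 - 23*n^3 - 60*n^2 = (n + 3)*(n^4 - n^3 - 20*n^2) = n*(n + 3)*(n^3 - n^2 - 20*n) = n^2*(n + 3)*(n^2 - n - 20) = n^2*(n + 3)*(n + 4)*(n - 5)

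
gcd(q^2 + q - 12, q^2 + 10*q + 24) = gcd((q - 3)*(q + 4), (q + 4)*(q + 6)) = q + 4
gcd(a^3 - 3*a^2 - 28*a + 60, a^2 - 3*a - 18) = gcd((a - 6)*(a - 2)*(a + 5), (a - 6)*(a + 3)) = a - 6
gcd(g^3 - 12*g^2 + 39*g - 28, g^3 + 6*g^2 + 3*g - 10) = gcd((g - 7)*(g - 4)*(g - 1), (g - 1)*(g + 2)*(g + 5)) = g - 1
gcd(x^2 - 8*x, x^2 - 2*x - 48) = x - 8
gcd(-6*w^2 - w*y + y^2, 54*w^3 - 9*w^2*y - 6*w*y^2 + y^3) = -3*w + y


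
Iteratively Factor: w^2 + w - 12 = (w - 3)*(w + 4)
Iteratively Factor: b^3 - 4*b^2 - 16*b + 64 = (b + 4)*(b^2 - 8*b + 16) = (b - 4)*(b + 4)*(b - 4)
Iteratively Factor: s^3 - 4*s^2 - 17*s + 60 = (s - 3)*(s^2 - s - 20) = (s - 3)*(s + 4)*(s - 5)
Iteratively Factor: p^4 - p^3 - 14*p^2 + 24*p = (p - 3)*(p^3 + 2*p^2 - 8*p) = (p - 3)*(p - 2)*(p^2 + 4*p) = p*(p - 3)*(p - 2)*(p + 4)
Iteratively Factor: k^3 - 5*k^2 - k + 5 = (k + 1)*(k^2 - 6*k + 5) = (k - 5)*(k + 1)*(k - 1)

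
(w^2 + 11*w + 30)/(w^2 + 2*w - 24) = (w + 5)/(w - 4)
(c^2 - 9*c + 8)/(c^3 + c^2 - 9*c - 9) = (c^2 - 9*c + 8)/(c^3 + c^2 - 9*c - 9)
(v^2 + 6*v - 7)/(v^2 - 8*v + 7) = (v + 7)/(v - 7)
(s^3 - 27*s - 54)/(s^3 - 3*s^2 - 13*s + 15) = (s^2 - 3*s - 18)/(s^2 - 6*s + 5)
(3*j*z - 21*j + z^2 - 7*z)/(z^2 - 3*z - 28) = (3*j + z)/(z + 4)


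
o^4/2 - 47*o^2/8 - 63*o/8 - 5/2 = (o/2 + 1/2)*(o - 4)*(o + 1/2)*(o + 5/2)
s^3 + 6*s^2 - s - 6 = (s - 1)*(s + 1)*(s + 6)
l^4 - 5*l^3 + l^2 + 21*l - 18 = (l - 3)^2*(l - 1)*(l + 2)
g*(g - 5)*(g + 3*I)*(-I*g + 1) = -I*g^4 + 4*g^3 + 5*I*g^3 - 20*g^2 + 3*I*g^2 - 15*I*g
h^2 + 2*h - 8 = (h - 2)*(h + 4)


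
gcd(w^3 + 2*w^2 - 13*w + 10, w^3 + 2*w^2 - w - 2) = w - 1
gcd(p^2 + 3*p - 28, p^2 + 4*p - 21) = p + 7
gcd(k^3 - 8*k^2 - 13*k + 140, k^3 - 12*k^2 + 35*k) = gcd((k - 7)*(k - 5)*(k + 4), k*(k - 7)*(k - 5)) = k^2 - 12*k + 35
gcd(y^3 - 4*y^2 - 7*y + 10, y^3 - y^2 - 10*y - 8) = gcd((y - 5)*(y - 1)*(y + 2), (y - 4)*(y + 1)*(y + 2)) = y + 2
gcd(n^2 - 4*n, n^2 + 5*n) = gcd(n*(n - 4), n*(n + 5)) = n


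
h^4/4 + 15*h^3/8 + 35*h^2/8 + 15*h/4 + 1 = (h/4 + 1/2)*(h + 1/2)*(h + 1)*(h + 4)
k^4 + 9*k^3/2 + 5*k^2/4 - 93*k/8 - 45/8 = (k - 3/2)*(k + 1/2)*(k + 5/2)*(k + 3)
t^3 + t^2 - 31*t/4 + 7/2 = (t - 2)*(t - 1/2)*(t + 7/2)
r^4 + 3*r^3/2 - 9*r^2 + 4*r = r*(r - 2)*(r - 1/2)*(r + 4)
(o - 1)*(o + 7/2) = o^2 + 5*o/2 - 7/2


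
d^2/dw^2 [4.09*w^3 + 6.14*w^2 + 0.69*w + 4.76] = 24.54*w + 12.28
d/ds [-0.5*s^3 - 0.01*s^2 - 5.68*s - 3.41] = -1.5*s^2 - 0.02*s - 5.68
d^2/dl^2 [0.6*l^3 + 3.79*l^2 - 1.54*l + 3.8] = 3.6*l + 7.58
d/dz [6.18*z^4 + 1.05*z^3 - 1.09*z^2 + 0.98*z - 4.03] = 24.72*z^3 + 3.15*z^2 - 2.18*z + 0.98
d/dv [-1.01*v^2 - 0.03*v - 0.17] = -2.02*v - 0.03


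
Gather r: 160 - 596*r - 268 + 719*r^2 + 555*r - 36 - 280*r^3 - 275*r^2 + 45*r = -280*r^3 + 444*r^2 + 4*r - 144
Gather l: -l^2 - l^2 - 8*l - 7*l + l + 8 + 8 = -2*l^2 - 14*l + 16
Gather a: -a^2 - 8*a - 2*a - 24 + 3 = -a^2 - 10*a - 21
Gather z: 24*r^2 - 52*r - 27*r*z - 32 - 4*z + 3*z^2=24*r^2 - 52*r + 3*z^2 + z*(-27*r - 4) - 32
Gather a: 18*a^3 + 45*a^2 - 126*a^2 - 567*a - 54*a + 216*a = 18*a^3 - 81*a^2 - 405*a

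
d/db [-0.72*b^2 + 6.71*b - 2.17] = 6.71 - 1.44*b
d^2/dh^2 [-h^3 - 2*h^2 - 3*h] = -6*h - 4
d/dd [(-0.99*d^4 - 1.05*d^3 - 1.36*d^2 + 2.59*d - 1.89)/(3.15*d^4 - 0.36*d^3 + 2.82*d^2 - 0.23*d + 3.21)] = (3.6639*d^6 + 2.9844*d^5 - 27.243*d^4 + 13.4502*d^3 - 19.1437*d^2 + 1.9284*d + 7.8792)/(9.9225*d^8 - 2.268*d^7 + 17.8956*d^6 - 3.4794*d^5 + 28.341*d^4 - 3.6084*d^3 + 18.1573*d^2 - 1.4766*d + 10.3041)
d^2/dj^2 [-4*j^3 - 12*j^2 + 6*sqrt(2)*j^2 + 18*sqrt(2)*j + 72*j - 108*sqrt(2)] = -24*j - 24 + 12*sqrt(2)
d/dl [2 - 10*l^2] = -20*l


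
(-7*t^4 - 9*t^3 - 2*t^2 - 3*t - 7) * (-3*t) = 21*t^5 + 27*t^4 + 6*t^3 + 9*t^2 + 21*t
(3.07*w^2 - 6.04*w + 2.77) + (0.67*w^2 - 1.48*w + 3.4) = 3.74*w^2 - 7.52*w + 6.17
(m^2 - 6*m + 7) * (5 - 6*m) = -6*m^3 + 41*m^2 - 72*m + 35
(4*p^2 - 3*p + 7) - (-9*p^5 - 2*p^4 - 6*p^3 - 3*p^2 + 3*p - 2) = 9*p^5 + 2*p^4 + 6*p^3 + 7*p^2 - 6*p + 9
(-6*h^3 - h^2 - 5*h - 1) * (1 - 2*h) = 12*h^4 - 4*h^3 + 9*h^2 - 3*h - 1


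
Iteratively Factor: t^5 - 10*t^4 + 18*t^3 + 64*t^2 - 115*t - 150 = (t - 5)*(t^4 - 5*t^3 - 7*t^2 + 29*t + 30) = (t - 5)^2*(t^3 - 7*t - 6) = (t - 5)^2*(t + 1)*(t^2 - t - 6) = (t - 5)^2*(t - 3)*(t + 1)*(t + 2)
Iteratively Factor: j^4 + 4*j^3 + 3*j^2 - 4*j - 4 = (j + 2)*(j^3 + 2*j^2 - j - 2) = (j - 1)*(j + 2)*(j^2 + 3*j + 2) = (j - 1)*(j + 2)^2*(j + 1)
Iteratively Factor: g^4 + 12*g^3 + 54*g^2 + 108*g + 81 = (g + 3)*(g^3 + 9*g^2 + 27*g + 27) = (g + 3)^2*(g^2 + 6*g + 9) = (g + 3)^3*(g + 3)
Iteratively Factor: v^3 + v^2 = (v + 1)*(v^2) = v*(v + 1)*(v)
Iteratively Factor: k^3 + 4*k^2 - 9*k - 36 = (k + 4)*(k^2 - 9) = (k - 3)*(k + 4)*(k + 3)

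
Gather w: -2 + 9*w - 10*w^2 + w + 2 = -10*w^2 + 10*w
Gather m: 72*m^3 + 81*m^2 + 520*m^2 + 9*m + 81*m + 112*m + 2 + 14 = 72*m^3 + 601*m^2 + 202*m + 16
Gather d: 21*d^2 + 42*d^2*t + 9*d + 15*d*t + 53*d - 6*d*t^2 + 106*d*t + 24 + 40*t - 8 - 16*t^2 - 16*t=d^2*(42*t + 21) + d*(-6*t^2 + 121*t + 62) - 16*t^2 + 24*t + 16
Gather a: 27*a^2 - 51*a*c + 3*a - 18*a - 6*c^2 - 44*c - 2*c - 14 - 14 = 27*a^2 + a*(-51*c - 15) - 6*c^2 - 46*c - 28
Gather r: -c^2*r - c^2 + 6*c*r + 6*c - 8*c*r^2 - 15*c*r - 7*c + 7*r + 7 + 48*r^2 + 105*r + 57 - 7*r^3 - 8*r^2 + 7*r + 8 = -c^2 - c - 7*r^3 + r^2*(40 - 8*c) + r*(-c^2 - 9*c + 119) + 72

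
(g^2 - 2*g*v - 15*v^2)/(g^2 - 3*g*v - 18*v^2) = (-g + 5*v)/(-g + 6*v)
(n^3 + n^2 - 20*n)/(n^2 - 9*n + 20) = n*(n + 5)/(n - 5)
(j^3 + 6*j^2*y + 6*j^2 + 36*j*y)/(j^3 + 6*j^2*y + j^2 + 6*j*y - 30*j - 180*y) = j/(j - 5)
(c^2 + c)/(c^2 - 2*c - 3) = c/(c - 3)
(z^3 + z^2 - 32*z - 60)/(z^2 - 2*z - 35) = (z^2 - 4*z - 12)/(z - 7)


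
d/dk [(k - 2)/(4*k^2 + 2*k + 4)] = (2*k^2 + k - (k - 2)*(4*k + 1) + 2)/(2*(2*k^2 + k + 2)^2)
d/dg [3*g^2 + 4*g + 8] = 6*g + 4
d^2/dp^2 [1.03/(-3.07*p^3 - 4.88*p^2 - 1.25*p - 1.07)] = ((18.9726*p + 10.0528)*(3.07*p^3 + 4.88*p^2 + 1.25*p + 1.07) - 1.03*(9.21*p^2 + 9.76*p + 1.25)*(18.42*p^2 + 19.52*p + 2.5))/(3.07*p^3 + 4.88*p^2 + 1.25*p + 1.07)^3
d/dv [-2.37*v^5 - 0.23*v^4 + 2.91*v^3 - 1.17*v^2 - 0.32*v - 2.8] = -11.85*v^4 - 0.92*v^3 + 8.73*v^2 - 2.34*v - 0.32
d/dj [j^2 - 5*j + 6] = 2*j - 5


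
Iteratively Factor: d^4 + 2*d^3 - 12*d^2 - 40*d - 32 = (d - 4)*(d^3 + 6*d^2 + 12*d + 8) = (d - 4)*(d + 2)*(d^2 + 4*d + 4) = (d - 4)*(d + 2)^2*(d + 2)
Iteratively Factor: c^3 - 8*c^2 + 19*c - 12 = (c - 4)*(c^2 - 4*c + 3) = (c - 4)*(c - 1)*(c - 3)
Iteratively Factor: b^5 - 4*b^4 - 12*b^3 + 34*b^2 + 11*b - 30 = (b - 2)*(b^4 - 2*b^3 - 16*b^2 + 2*b + 15) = (b - 2)*(b + 1)*(b^3 - 3*b^2 - 13*b + 15) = (b - 2)*(b + 1)*(b + 3)*(b^2 - 6*b + 5) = (b - 5)*(b - 2)*(b + 1)*(b + 3)*(b - 1)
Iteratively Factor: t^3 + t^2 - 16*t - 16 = (t + 1)*(t^2 - 16) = (t + 1)*(t + 4)*(t - 4)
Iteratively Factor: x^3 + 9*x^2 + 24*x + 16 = (x + 4)*(x^2 + 5*x + 4) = (x + 4)^2*(x + 1)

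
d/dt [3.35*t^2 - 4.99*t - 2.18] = 6.7*t - 4.99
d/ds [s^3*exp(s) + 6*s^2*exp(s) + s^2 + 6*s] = s^3*exp(s) + 9*s^2*exp(s) + 12*s*exp(s) + 2*s + 6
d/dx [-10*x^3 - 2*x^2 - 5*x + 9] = -30*x^2 - 4*x - 5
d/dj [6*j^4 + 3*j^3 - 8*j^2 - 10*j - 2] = 24*j^3 + 9*j^2 - 16*j - 10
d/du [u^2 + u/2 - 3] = 2*u + 1/2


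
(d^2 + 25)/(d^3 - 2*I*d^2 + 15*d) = (d + 5*I)/(d*(d + 3*I))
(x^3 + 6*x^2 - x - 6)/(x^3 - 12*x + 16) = (x^3 + 6*x^2 - x - 6)/(x^3 - 12*x + 16)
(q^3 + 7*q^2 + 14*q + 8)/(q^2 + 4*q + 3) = (q^2 + 6*q + 8)/(q + 3)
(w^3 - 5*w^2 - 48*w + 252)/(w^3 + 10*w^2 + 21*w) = (w^2 - 12*w + 36)/(w*(w + 3))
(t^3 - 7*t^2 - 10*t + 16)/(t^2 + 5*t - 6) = (t^2 - 6*t - 16)/(t + 6)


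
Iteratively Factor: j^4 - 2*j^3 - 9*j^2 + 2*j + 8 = (j - 1)*(j^3 - j^2 - 10*j - 8) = (j - 1)*(j + 2)*(j^2 - 3*j - 4) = (j - 4)*(j - 1)*(j + 2)*(j + 1)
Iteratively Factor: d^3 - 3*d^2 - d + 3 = (d - 3)*(d^2 - 1) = (d - 3)*(d + 1)*(d - 1)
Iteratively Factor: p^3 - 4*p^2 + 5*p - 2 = (p - 1)*(p^2 - 3*p + 2) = (p - 1)^2*(p - 2)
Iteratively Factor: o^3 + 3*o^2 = (o + 3)*(o^2) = o*(o + 3)*(o)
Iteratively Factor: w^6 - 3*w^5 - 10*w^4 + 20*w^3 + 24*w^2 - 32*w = (w)*(w^5 - 3*w^4 - 10*w^3 + 20*w^2 + 24*w - 32) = w*(w - 1)*(w^4 - 2*w^3 - 12*w^2 + 8*w + 32) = w*(w - 1)*(w + 2)*(w^3 - 4*w^2 - 4*w + 16) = w*(w - 4)*(w - 1)*(w + 2)*(w^2 - 4) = w*(w - 4)*(w - 1)*(w + 2)^2*(w - 2)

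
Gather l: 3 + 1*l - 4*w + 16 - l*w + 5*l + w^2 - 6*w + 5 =l*(6 - w) + w^2 - 10*w + 24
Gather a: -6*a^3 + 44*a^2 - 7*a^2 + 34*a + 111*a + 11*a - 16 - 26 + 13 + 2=-6*a^3 + 37*a^2 + 156*a - 27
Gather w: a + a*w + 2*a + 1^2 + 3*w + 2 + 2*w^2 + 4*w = 3*a + 2*w^2 + w*(a + 7) + 3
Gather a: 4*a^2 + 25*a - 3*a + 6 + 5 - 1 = 4*a^2 + 22*a + 10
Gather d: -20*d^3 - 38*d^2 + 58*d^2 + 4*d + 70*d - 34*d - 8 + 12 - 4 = -20*d^3 + 20*d^2 + 40*d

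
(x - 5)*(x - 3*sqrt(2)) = x^2 - 5*x - 3*sqrt(2)*x + 15*sqrt(2)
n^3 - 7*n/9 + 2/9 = (n - 2/3)*(n - 1/3)*(n + 1)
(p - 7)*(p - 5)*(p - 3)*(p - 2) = p^4 - 17*p^3 + 101*p^2 - 247*p + 210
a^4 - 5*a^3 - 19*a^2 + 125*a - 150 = (a - 5)*(a - 3)*(a - 2)*(a + 5)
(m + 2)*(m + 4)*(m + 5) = m^3 + 11*m^2 + 38*m + 40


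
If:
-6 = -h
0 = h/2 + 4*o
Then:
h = 6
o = -3/4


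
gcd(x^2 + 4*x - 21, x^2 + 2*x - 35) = x + 7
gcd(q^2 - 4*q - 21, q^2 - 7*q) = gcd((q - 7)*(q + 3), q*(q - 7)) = q - 7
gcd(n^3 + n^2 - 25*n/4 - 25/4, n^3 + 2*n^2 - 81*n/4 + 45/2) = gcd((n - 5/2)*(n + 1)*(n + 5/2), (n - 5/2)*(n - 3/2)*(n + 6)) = n - 5/2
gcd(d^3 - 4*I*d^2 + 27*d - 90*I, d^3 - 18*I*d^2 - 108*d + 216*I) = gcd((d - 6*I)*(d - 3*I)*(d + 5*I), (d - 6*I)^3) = d - 6*I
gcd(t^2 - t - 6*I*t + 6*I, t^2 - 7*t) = 1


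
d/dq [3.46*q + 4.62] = 3.46000000000000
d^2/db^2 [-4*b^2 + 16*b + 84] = -8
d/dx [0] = 0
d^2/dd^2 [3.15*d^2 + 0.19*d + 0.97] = 6.30000000000000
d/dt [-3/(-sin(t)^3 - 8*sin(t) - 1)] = 3*(3*cos(t)^2 - 11)*cos(t)/(sin(t)^3 + 8*sin(t) + 1)^2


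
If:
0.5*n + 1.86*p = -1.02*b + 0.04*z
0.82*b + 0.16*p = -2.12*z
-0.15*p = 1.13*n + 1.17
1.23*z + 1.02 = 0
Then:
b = 2.35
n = -0.89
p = -1.07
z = -0.83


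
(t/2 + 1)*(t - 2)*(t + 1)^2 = t^4/2 + t^3 - 3*t^2/2 - 4*t - 2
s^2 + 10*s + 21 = (s + 3)*(s + 7)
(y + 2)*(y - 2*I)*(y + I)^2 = y^4 + 2*y^3 + 3*y^2 + 6*y + 2*I*y + 4*I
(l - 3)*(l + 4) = l^2 + l - 12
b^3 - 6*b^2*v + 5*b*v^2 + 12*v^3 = (b - 4*v)*(b - 3*v)*(b + v)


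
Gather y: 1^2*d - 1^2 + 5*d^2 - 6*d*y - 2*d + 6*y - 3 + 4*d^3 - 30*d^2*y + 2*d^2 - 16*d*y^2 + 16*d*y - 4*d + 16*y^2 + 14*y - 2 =4*d^3 + 7*d^2 - 5*d + y^2*(16 - 16*d) + y*(-30*d^2 + 10*d + 20) - 6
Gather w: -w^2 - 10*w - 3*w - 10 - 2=-w^2 - 13*w - 12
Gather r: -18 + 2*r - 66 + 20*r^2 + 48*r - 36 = 20*r^2 + 50*r - 120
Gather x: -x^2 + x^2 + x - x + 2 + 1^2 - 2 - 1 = 0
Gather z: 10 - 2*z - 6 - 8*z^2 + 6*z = -8*z^2 + 4*z + 4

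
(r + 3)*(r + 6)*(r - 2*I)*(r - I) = r^4 + 9*r^3 - 3*I*r^3 + 16*r^2 - 27*I*r^2 - 18*r - 54*I*r - 36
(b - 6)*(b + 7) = b^2 + b - 42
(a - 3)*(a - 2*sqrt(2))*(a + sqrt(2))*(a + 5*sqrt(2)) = a^4 - 3*a^3 + 4*sqrt(2)*a^3 - 12*sqrt(2)*a^2 - 14*a^2 - 20*sqrt(2)*a + 42*a + 60*sqrt(2)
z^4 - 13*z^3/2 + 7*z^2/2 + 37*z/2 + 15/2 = (z - 5)*(z - 3)*(z + 1/2)*(z + 1)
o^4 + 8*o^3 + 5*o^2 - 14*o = o*(o - 1)*(o + 2)*(o + 7)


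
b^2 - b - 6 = (b - 3)*(b + 2)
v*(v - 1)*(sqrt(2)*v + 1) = sqrt(2)*v^3 - sqrt(2)*v^2 + v^2 - v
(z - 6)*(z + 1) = z^2 - 5*z - 6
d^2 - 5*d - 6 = (d - 6)*(d + 1)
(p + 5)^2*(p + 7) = p^3 + 17*p^2 + 95*p + 175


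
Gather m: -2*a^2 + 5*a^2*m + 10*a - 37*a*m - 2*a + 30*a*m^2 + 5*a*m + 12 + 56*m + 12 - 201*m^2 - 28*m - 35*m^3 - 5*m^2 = -2*a^2 + 8*a - 35*m^3 + m^2*(30*a - 206) + m*(5*a^2 - 32*a + 28) + 24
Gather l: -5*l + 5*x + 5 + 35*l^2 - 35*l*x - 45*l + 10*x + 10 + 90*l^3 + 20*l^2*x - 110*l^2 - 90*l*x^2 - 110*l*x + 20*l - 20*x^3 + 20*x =90*l^3 + l^2*(20*x - 75) + l*(-90*x^2 - 145*x - 30) - 20*x^3 + 35*x + 15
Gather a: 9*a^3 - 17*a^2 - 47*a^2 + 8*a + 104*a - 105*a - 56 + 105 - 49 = 9*a^3 - 64*a^2 + 7*a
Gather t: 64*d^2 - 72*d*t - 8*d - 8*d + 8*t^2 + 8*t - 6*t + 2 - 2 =64*d^2 - 16*d + 8*t^2 + t*(2 - 72*d)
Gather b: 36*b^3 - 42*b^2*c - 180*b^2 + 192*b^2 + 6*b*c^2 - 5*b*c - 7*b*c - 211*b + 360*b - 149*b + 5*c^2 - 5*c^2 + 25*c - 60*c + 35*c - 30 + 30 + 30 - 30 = 36*b^3 + b^2*(12 - 42*c) + b*(6*c^2 - 12*c)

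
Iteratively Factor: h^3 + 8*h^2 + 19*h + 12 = (h + 3)*(h^2 + 5*h + 4) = (h + 3)*(h + 4)*(h + 1)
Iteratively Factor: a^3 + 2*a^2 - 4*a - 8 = (a + 2)*(a^2 - 4) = (a + 2)^2*(a - 2)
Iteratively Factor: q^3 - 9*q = (q - 3)*(q^2 + 3*q) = q*(q - 3)*(q + 3)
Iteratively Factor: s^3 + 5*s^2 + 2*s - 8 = (s - 1)*(s^2 + 6*s + 8) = (s - 1)*(s + 2)*(s + 4)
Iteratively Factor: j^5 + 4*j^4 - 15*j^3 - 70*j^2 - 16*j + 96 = (j - 1)*(j^4 + 5*j^3 - 10*j^2 - 80*j - 96) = (j - 1)*(j + 3)*(j^3 + 2*j^2 - 16*j - 32) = (j - 4)*(j - 1)*(j + 3)*(j^2 + 6*j + 8) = (j - 4)*(j - 1)*(j + 2)*(j + 3)*(j + 4)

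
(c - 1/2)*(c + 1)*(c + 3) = c^3 + 7*c^2/2 + c - 3/2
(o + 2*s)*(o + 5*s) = o^2 + 7*o*s + 10*s^2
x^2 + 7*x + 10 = (x + 2)*(x + 5)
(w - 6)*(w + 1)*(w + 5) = w^3 - 31*w - 30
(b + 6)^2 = b^2 + 12*b + 36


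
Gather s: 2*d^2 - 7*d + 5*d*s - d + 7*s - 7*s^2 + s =2*d^2 - 8*d - 7*s^2 + s*(5*d + 8)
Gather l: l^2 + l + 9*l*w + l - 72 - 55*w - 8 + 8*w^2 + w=l^2 + l*(9*w + 2) + 8*w^2 - 54*w - 80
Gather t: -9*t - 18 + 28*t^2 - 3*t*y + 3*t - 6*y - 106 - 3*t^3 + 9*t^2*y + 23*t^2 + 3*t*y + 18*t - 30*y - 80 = -3*t^3 + t^2*(9*y + 51) + 12*t - 36*y - 204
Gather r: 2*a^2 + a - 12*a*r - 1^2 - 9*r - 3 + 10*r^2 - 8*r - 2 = 2*a^2 + a + 10*r^2 + r*(-12*a - 17) - 6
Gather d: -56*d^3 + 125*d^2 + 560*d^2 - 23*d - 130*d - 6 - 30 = -56*d^3 + 685*d^2 - 153*d - 36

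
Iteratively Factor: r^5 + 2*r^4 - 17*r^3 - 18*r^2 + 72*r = (r + 4)*(r^4 - 2*r^3 - 9*r^2 + 18*r) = r*(r + 4)*(r^3 - 2*r^2 - 9*r + 18) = r*(r + 3)*(r + 4)*(r^2 - 5*r + 6) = r*(r - 3)*(r + 3)*(r + 4)*(r - 2)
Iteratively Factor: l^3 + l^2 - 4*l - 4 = (l - 2)*(l^2 + 3*l + 2) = (l - 2)*(l + 1)*(l + 2)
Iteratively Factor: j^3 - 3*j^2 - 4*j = (j + 1)*(j^2 - 4*j) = (j - 4)*(j + 1)*(j)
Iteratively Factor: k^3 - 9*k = (k - 3)*(k^2 + 3*k) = k*(k - 3)*(k + 3)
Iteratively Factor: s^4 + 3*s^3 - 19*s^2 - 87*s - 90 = (s + 2)*(s^3 + s^2 - 21*s - 45) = (s - 5)*(s + 2)*(s^2 + 6*s + 9) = (s - 5)*(s + 2)*(s + 3)*(s + 3)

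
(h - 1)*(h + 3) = h^2 + 2*h - 3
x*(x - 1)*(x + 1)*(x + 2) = x^4 + 2*x^3 - x^2 - 2*x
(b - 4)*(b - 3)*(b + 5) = b^3 - 2*b^2 - 23*b + 60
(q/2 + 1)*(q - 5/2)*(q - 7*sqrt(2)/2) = q^3/2 - 7*sqrt(2)*q^2/4 - q^2/4 - 5*q/2 + 7*sqrt(2)*q/8 + 35*sqrt(2)/4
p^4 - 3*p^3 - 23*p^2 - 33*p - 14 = (p - 7)*(p + 1)^2*(p + 2)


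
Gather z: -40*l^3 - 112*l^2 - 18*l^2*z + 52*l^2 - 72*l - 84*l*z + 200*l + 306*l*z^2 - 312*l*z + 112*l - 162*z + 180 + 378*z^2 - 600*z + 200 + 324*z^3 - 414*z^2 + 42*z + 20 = -40*l^3 - 60*l^2 + 240*l + 324*z^3 + z^2*(306*l - 36) + z*(-18*l^2 - 396*l - 720) + 400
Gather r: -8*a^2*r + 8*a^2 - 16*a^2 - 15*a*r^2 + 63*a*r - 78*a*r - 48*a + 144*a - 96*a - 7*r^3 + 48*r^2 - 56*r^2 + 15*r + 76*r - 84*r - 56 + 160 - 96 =-8*a^2 - 7*r^3 + r^2*(-15*a - 8) + r*(-8*a^2 - 15*a + 7) + 8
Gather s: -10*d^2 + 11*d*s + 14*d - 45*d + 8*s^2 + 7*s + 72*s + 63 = -10*d^2 - 31*d + 8*s^2 + s*(11*d + 79) + 63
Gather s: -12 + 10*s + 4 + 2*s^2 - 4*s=2*s^2 + 6*s - 8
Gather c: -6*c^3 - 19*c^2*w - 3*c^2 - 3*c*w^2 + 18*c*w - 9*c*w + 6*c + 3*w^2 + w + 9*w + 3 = -6*c^3 + c^2*(-19*w - 3) + c*(-3*w^2 + 9*w + 6) + 3*w^2 + 10*w + 3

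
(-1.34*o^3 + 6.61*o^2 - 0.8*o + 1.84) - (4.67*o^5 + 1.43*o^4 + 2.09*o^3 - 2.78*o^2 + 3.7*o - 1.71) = -4.67*o^5 - 1.43*o^4 - 3.43*o^3 + 9.39*o^2 - 4.5*o + 3.55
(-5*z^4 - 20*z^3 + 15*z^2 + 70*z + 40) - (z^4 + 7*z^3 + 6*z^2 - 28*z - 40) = -6*z^4 - 27*z^3 + 9*z^2 + 98*z + 80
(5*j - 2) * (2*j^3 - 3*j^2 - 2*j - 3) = 10*j^4 - 19*j^3 - 4*j^2 - 11*j + 6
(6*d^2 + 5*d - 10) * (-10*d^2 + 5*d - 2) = -60*d^4 - 20*d^3 + 113*d^2 - 60*d + 20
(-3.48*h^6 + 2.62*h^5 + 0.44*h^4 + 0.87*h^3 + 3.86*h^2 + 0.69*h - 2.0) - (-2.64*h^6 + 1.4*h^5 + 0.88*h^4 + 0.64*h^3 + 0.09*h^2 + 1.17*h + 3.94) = -0.84*h^6 + 1.22*h^5 - 0.44*h^4 + 0.23*h^3 + 3.77*h^2 - 0.48*h - 5.94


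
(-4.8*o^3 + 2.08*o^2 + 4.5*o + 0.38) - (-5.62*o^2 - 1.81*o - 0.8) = -4.8*o^3 + 7.7*o^2 + 6.31*o + 1.18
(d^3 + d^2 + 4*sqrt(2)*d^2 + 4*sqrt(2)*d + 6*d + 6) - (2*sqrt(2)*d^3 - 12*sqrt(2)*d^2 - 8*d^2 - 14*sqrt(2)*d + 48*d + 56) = -2*sqrt(2)*d^3 + d^3 + 9*d^2 + 16*sqrt(2)*d^2 - 42*d + 18*sqrt(2)*d - 50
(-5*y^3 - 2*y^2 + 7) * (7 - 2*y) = 10*y^4 - 31*y^3 - 14*y^2 - 14*y + 49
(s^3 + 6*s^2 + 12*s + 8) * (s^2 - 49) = s^5 + 6*s^4 - 37*s^3 - 286*s^2 - 588*s - 392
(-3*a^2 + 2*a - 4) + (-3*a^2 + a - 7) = -6*a^2 + 3*a - 11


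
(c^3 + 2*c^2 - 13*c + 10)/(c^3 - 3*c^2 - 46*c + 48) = (c^2 + 3*c - 10)/(c^2 - 2*c - 48)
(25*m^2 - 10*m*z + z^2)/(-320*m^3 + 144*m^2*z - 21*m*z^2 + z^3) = (-5*m + z)/(64*m^2 - 16*m*z + z^2)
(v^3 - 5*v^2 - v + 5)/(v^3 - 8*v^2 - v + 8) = (v - 5)/(v - 8)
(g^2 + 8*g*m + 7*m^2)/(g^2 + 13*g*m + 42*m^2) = (g + m)/(g + 6*m)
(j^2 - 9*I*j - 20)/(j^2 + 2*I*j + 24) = (j - 5*I)/(j + 6*I)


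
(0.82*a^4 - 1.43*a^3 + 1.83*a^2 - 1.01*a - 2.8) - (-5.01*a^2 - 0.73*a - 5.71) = 0.82*a^4 - 1.43*a^3 + 6.84*a^2 - 0.28*a + 2.91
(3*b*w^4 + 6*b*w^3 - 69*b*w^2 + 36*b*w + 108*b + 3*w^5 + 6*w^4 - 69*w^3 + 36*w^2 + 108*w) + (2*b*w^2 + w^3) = 3*b*w^4 + 6*b*w^3 - 67*b*w^2 + 36*b*w + 108*b + 3*w^5 + 6*w^4 - 68*w^3 + 36*w^2 + 108*w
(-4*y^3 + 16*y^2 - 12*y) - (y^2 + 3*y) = -4*y^3 + 15*y^2 - 15*y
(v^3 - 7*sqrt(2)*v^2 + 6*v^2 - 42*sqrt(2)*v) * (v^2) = v^5 - 7*sqrt(2)*v^4 + 6*v^4 - 42*sqrt(2)*v^3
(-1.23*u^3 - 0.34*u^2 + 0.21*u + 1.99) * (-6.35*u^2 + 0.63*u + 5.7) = 7.8105*u^5 + 1.3841*u^4 - 8.5587*u^3 - 14.4422*u^2 + 2.4507*u + 11.343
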